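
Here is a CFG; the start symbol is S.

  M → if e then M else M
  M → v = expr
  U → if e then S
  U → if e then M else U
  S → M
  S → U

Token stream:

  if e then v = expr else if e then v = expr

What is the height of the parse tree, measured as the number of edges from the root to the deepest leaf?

[S [U if e then [M v = expr] else [U if e then [S [M v = expr]]]]]

5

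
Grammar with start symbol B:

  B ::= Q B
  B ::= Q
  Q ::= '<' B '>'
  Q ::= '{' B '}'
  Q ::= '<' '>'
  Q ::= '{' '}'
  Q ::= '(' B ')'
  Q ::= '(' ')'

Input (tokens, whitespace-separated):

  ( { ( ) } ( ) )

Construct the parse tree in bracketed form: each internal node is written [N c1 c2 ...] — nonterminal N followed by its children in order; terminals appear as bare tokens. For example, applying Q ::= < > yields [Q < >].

B
Q
( B )
( Q B )
( { B } B )
( { Q } B )
( { ( ) } B )
( { ( ) } Q )
( { ( ) } ( ) )

[B [Q ( [B [Q { [B [Q ( )]] }] [B [Q ( )]]] )]]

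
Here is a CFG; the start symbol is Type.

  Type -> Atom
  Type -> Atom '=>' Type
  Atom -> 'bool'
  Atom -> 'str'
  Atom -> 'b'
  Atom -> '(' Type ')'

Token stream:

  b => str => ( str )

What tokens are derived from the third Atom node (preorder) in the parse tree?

( str )

[Type [Atom b] => [Type [Atom str] => [Type [Atom ( [Type [Atom str]] )]]]]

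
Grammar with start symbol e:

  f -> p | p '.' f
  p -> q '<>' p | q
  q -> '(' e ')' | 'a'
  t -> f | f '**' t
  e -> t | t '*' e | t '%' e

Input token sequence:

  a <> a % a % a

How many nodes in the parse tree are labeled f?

[e [t [f [p [q a] <> [p [q a]]]]] % [e [t [f [p [q a]]]] % [e [t [f [p [q a]]]]]]]

3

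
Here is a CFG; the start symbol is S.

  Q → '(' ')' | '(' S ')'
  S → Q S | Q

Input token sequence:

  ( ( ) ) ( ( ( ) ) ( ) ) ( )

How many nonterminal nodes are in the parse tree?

[S [Q ( [S [Q ( )]] )] [S [Q ( [S [Q ( [S [Q ( )]] )] [S [Q ( )]]] )] [S [Q ( )]]]]

14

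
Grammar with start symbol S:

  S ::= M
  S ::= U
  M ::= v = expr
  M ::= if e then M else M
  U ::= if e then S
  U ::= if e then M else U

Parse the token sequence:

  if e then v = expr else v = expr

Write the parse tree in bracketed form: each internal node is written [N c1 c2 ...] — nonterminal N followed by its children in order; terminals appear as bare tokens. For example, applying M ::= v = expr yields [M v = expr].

S
M
if e then M else M
if e then v = expr else M
if e then v = expr else v = expr

[S [M if e then [M v = expr] else [M v = expr]]]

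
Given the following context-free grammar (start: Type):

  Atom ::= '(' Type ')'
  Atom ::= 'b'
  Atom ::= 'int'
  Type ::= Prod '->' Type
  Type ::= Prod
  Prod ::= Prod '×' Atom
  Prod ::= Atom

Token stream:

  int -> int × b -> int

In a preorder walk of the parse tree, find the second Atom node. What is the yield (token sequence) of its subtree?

int

[Type [Prod [Atom int]] -> [Type [Prod [Prod [Atom int]] × [Atom b]] -> [Type [Prod [Atom int]]]]]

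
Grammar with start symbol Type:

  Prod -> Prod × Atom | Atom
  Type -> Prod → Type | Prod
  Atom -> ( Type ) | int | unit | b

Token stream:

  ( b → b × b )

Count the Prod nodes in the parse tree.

[Type [Prod [Atom ( [Type [Prod [Atom b]] → [Type [Prod [Prod [Atom b]] × [Atom b]]]] )]]]

4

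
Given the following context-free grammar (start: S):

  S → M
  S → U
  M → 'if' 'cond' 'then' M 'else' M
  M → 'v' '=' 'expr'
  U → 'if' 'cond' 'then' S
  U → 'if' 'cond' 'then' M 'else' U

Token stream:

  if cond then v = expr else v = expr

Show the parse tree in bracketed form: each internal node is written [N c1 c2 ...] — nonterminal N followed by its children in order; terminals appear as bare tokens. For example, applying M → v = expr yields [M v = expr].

[S [M if cond then [M v = expr] else [M v = expr]]]

S
M
if cond then M else M
if cond then v = expr else M
if cond then v = expr else v = expr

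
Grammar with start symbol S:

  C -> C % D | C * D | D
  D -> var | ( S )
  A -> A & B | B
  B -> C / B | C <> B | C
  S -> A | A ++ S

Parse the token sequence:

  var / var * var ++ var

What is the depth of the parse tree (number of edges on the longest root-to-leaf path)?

[S [A [B [C [D var]] / [B [C [C [D var]] * [D var]]]]] ++ [S [A [B [C [D var]]]]]]

7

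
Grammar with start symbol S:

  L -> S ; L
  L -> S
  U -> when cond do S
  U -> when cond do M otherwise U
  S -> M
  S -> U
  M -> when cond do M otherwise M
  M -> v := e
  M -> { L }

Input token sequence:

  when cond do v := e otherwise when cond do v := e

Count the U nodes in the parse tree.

2

[S [U when cond do [M v := e] otherwise [U when cond do [S [M v := e]]]]]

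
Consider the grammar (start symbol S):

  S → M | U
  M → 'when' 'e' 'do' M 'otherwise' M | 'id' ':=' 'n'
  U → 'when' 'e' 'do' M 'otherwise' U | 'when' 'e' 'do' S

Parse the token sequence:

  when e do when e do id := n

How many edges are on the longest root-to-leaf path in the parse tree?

6

[S [U when e do [S [U when e do [S [M id := n]]]]]]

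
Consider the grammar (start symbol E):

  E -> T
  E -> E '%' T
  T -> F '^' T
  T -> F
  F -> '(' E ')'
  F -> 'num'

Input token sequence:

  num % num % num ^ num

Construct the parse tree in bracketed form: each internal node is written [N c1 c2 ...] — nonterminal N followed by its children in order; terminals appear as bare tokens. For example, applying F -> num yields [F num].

E
E % T
E % T % T
T % T % T
F % T % T
num % T % T
num % F % T
num % num % T
num % num % F ^ T
num % num % num ^ T
num % num % num ^ F
num % num % num ^ num

[E [E [E [T [F num]]] % [T [F num]]] % [T [F num] ^ [T [F num]]]]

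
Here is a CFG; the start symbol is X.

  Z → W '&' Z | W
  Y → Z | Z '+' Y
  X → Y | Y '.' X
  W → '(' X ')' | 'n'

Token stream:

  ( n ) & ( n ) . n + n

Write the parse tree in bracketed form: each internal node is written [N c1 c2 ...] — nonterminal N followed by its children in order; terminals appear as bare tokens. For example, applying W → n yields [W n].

[X [Y [Z [W ( [X [Y [Z [W n]]]] )] & [Z [W ( [X [Y [Z [W n]]]] )]]]] . [X [Y [Z [W n]] + [Y [Z [W n]]]]]]

X
Y . X
Z . X
W & Z . X
( X ) & Z . X
( Y ) & Z . X
( Z ) & Z . X
( W ) & Z . X
( n ) & Z . X
( n ) & W . X
( n ) & ( X ) . X
( n ) & ( Y ) . X
( n ) & ( Z ) . X
( n ) & ( W ) . X
( n ) & ( n ) . X
( n ) & ( n ) . Y
( n ) & ( n ) . Z + Y
( n ) & ( n ) . W + Y
( n ) & ( n ) . n + Y
( n ) & ( n ) . n + Z
( n ) & ( n ) . n + W
( n ) & ( n ) . n + n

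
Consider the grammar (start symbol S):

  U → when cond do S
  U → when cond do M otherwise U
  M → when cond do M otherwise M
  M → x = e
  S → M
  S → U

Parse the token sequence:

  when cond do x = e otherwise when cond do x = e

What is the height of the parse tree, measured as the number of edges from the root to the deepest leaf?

5

[S [U when cond do [M x = e] otherwise [U when cond do [S [M x = e]]]]]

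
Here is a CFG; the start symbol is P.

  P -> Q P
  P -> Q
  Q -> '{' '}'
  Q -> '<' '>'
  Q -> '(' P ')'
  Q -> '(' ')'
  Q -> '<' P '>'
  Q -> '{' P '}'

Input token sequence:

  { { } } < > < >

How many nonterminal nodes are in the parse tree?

[P [Q { [P [Q { }]] }] [P [Q < >] [P [Q < >]]]]

8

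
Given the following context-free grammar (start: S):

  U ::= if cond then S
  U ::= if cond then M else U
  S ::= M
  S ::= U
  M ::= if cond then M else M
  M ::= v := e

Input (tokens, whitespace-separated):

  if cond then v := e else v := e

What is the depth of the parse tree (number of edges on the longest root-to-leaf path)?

[S [M if cond then [M v := e] else [M v := e]]]

3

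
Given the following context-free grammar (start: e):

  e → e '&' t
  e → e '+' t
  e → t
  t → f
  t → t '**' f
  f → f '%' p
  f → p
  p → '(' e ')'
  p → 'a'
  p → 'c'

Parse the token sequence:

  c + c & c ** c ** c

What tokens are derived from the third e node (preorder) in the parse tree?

c

[e [e [e [t [f [p c]]]] + [t [f [p c]]]] & [t [t [t [f [p c]]] ** [f [p c]]] ** [f [p c]]]]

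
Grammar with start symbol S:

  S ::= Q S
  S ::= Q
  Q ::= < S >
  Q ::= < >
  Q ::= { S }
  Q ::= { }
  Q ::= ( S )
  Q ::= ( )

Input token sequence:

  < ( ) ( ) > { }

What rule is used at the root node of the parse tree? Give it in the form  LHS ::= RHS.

[S [Q < [S [Q ( )] [S [Q ( )]]] >] [S [Q { }]]]

S ::= Q S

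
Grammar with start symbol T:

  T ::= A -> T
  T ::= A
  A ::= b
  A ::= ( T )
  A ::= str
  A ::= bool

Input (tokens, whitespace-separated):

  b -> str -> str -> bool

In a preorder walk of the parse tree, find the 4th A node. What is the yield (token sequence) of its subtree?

[T [A b] -> [T [A str] -> [T [A str] -> [T [A bool]]]]]

bool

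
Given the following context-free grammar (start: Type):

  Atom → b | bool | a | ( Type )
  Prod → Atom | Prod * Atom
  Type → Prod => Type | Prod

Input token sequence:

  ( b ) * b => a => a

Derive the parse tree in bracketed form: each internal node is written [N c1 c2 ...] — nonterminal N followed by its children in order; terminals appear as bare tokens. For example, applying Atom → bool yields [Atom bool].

Type
Prod => Type
Prod * Atom => Type
Atom * Atom => Type
( Type ) * Atom => Type
( Prod ) * Atom => Type
( Atom ) * Atom => Type
( b ) * Atom => Type
( b ) * b => Type
( b ) * b => Prod => Type
( b ) * b => Atom => Type
( b ) * b => a => Type
( b ) * b => a => Prod
( b ) * b => a => Atom
( b ) * b => a => a

[Type [Prod [Prod [Atom ( [Type [Prod [Atom b]]] )]] * [Atom b]] => [Type [Prod [Atom a]] => [Type [Prod [Atom a]]]]]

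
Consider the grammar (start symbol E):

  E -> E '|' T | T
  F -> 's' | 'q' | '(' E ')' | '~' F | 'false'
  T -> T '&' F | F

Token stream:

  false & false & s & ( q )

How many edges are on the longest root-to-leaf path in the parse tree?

[E [T [T [T [T [F false]] & [F false]] & [F s]] & [F ( [E [T [F q]]] )]]]

6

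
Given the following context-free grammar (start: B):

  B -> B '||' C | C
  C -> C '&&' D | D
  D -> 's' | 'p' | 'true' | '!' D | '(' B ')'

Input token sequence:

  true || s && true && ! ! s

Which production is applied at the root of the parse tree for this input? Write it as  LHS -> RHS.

B -> B '||' C

[B [B [C [D true]]] || [C [C [C [D s]] && [D true]] && [D ! [D ! [D s]]]]]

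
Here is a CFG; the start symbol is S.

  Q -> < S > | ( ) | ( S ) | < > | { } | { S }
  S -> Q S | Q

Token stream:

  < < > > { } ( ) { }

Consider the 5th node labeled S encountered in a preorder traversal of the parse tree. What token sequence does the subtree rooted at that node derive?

[S [Q < [S [Q < >]] >] [S [Q { }] [S [Q ( )] [S [Q { }]]]]]

{ }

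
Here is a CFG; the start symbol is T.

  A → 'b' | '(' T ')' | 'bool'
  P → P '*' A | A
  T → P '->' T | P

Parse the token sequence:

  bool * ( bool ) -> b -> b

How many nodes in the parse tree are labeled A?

[T [P [P [A bool]] * [A ( [T [P [A bool]]] )]] -> [T [P [A b]] -> [T [P [A b]]]]]

5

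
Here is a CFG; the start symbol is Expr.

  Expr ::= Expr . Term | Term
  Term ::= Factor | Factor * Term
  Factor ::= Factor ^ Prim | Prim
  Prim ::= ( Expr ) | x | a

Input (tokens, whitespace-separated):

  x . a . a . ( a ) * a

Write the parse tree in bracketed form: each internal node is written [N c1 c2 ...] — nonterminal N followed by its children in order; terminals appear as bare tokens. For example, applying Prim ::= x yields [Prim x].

Expr
Expr . Term
Expr . Term . Term
Expr . Term . Term . Term
Term . Term . Term . Term
Factor . Term . Term . Term
Prim . Term . Term . Term
x . Term . Term . Term
x . Factor . Term . Term
x . Prim . Term . Term
x . a . Term . Term
x . a . Factor . Term
x . a . Prim . Term
x . a . a . Term
x . a . a . Factor * Term
x . a . a . Prim * Term
x . a . a . ( Expr ) * Term
x . a . a . ( Term ) * Term
x . a . a . ( Factor ) * Term
x . a . a . ( Prim ) * Term
x . a . a . ( a ) * Term
x . a . a . ( a ) * Factor
x . a . a . ( a ) * Prim
x . a . a . ( a ) * a

[Expr [Expr [Expr [Expr [Term [Factor [Prim x]]]] . [Term [Factor [Prim a]]]] . [Term [Factor [Prim a]]]] . [Term [Factor [Prim ( [Expr [Term [Factor [Prim a]]]] )]] * [Term [Factor [Prim a]]]]]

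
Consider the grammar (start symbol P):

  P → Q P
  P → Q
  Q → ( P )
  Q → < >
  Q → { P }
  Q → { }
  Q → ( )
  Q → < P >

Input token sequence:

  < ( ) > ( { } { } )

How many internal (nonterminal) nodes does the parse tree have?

[P [Q < [P [Q ( )]] >] [P [Q ( [P [Q { }] [P [Q { }]]] )]]]

10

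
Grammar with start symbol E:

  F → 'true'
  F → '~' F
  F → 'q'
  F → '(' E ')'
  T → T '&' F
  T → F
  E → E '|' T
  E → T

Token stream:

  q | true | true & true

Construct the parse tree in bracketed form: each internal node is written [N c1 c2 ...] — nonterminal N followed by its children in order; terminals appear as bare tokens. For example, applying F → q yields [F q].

[E [E [E [T [F q]]] | [T [F true]]] | [T [T [F true]] & [F true]]]

E
E | T
E | T | T
T | T | T
F | T | T
q | T | T
q | F | T
q | true | T
q | true | T & F
q | true | F & F
q | true | true & F
q | true | true & true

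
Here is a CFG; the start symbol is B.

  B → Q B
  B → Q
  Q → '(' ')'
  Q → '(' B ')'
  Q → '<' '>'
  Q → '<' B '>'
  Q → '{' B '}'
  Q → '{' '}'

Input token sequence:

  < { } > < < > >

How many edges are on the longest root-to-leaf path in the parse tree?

5

[B [Q < [B [Q { }]] >] [B [Q < [B [Q < >]] >]]]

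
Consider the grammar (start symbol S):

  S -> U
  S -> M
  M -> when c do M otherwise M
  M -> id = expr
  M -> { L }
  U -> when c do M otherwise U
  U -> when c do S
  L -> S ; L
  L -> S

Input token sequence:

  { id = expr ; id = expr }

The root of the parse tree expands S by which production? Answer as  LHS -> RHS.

[S [M { [L [S [M id = expr]] ; [L [S [M id = expr]]]] }]]

S -> M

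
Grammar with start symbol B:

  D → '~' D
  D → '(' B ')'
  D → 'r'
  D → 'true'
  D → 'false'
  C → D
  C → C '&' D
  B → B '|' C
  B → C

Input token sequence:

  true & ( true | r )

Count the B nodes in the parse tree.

3

[B [C [C [D true]] & [D ( [B [B [C [D true]]] | [C [D r]]] )]]]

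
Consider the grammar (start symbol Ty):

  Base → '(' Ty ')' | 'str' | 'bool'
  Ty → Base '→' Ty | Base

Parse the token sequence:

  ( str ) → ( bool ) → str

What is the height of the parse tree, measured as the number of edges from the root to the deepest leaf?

5

[Ty [Base ( [Ty [Base str]] )] → [Ty [Base ( [Ty [Base bool]] )] → [Ty [Base str]]]]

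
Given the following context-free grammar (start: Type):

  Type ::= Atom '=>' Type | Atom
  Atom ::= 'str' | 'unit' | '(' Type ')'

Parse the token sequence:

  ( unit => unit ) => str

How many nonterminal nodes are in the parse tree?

8

[Type [Atom ( [Type [Atom unit] => [Type [Atom unit]]] )] => [Type [Atom str]]]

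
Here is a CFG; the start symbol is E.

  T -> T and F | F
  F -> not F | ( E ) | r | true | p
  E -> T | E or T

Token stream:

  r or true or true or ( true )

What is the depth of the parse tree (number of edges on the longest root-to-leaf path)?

[E [E [E [E [T [F r]]] or [T [F true]]] or [T [F true]]] or [T [F ( [E [T [F true]]] )]]]

6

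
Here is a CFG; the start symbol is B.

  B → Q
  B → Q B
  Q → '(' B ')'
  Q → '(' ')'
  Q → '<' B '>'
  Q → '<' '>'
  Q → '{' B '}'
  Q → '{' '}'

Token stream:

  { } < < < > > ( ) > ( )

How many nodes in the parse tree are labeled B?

6

[B [Q { }] [B [Q < [B [Q < [B [Q < >]] >] [B [Q ( )]]] >] [B [Q ( )]]]]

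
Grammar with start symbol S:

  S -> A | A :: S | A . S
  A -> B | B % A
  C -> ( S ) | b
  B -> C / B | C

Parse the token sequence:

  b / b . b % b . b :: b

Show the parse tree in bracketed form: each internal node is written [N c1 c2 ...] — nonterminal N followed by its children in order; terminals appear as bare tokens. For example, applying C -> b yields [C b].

[S [A [B [C b] / [B [C b]]]] . [S [A [B [C b]] % [A [B [C b]]]] . [S [A [B [C b]]] :: [S [A [B [C b]]]]]]]

S
A . S
B . S
C / B . S
b / B . S
b / C . S
b / b . S
b / b . A . S
b / b . B % A . S
b / b . C % A . S
b / b . b % A . S
b / b . b % B . S
b / b . b % C . S
b / b . b % b . S
b / b . b % b . A :: S
b / b . b % b . B :: S
b / b . b % b . C :: S
b / b . b % b . b :: S
b / b . b % b . b :: A
b / b . b % b . b :: B
b / b . b % b . b :: C
b / b . b % b . b :: b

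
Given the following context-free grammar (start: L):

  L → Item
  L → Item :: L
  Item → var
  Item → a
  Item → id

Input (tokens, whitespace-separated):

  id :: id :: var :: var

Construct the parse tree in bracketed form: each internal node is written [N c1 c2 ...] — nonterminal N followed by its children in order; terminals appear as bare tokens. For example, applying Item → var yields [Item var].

[L [Item id] :: [L [Item id] :: [L [Item var] :: [L [Item var]]]]]

L
Item :: L
id :: L
id :: Item :: L
id :: id :: L
id :: id :: Item :: L
id :: id :: var :: L
id :: id :: var :: Item
id :: id :: var :: var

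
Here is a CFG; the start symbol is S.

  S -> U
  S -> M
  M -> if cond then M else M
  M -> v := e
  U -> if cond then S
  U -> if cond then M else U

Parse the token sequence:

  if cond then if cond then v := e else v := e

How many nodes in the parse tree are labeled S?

2

[S [U if cond then [S [M if cond then [M v := e] else [M v := e]]]]]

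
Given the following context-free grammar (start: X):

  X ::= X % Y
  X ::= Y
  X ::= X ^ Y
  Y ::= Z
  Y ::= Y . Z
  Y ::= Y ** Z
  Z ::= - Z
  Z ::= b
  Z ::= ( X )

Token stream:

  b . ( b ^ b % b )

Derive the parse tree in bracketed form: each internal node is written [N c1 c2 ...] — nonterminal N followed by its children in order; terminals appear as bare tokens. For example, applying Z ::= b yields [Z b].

X
Y
Y . Z
Z . Z
b . Z
b . ( X )
b . ( X % Y )
b . ( X ^ Y % Y )
b . ( Y ^ Y % Y )
b . ( Z ^ Y % Y )
b . ( b ^ Y % Y )
b . ( b ^ Z % Y )
b . ( b ^ b % Y )
b . ( b ^ b % Z )
b . ( b ^ b % b )

[X [Y [Y [Z b]] . [Z ( [X [X [X [Y [Z b]]] ^ [Y [Z b]]] % [Y [Z b]]] )]]]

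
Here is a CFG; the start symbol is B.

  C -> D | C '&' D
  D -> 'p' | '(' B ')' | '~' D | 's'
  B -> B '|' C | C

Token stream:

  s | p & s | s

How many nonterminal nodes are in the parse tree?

[B [B [B [C [D s]]] | [C [C [D p]] & [D s]]] | [C [D s]]]

11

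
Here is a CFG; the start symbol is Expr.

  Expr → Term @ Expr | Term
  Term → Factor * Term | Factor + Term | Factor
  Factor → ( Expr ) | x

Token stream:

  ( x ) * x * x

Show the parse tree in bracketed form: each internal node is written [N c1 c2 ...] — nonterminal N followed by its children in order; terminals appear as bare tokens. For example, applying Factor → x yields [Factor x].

Expr
Term
Factor * Term
( Expr ) * Term
( Term ) * Term
( Factor ) * Term
( x ) * Term
( x ) * Factor * Term
( x ) * x * Term
( x ) * x * Factor
( x ) * x * x

[Expr [Term [Factor ( [Expr [Term [Factor x]]] )] * [Term [Factor x] * [Term [Factor x]]]]]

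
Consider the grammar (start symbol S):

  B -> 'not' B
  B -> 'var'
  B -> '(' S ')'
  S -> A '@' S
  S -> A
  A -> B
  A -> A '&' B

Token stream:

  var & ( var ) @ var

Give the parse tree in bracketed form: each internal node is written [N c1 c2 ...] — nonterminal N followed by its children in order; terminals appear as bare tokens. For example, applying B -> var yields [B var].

S
A @ S
A & B @ S
B & B @ S
var & B @ S
var & ( S ) @ S
var & ( A ) @ S
var & ( B ) @ S
var & ( var ) @ S
var & ( var ) @ A
var & ( var ) @ B
var & ( var ) @ var

[S [A [A [B var]] & [B ( [S [A [B var]]] )]] @ [S [A [B var]]]]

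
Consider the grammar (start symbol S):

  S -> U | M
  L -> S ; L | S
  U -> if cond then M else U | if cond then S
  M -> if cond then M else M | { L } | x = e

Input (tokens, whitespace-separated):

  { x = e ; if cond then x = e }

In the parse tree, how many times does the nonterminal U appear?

1

[S [M { [L [S [M x = e]] ; [L [S [U if cond then [S [M x = e]]]]]] }]]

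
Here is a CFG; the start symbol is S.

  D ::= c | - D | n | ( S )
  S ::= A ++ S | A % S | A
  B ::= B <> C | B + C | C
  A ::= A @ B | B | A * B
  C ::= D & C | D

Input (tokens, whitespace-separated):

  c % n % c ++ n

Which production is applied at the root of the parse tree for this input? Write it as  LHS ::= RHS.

S ::= A % S

[S [A [B [C [D c]]]] % [S [A [B [C [D n]]]] % [S [A [B [C [D c]]]] ++ [S [A [B [C [D n]]]]]]]]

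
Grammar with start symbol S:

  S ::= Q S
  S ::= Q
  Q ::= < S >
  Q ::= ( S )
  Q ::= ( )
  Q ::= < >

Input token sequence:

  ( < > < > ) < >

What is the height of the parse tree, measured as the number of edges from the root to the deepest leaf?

5

[S [Q ( [S [Q < >] [S [Q < >]]] )] [S [Q < >]]]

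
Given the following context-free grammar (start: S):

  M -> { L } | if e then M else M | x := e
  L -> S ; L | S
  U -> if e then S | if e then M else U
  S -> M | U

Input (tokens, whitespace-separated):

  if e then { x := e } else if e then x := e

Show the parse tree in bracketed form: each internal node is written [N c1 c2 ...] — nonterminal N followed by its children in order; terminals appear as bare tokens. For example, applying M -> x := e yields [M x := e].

S
U
if e then M else U
if e then { L } else U
if e then { S } else U
if e then { M } else U
if e then { x := e } else U
if e then { x := e } else if e then S
if e then { x := e } else if e then M
if e then { x := e } else if e then x := e

[S [U if e then [M { [L [S [M x := e]]] }] else [U if e then [S [M x := e]]]]]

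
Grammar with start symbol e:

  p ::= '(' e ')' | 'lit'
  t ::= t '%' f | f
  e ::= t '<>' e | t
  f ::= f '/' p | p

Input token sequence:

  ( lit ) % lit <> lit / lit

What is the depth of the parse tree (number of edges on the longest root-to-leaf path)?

[e [t [t [f [p ( [e [t [f [p lit]]]] )]]] % [f [p lit]]] <> [e [t [f [f [p lit]] / [p lit]]]]]

9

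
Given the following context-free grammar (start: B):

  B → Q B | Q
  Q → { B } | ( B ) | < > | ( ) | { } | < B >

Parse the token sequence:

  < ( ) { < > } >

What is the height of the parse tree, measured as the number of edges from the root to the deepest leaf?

[B [Q < [B [Q ( )] [B [Q { [B [Q < >]] }]]] >]]

7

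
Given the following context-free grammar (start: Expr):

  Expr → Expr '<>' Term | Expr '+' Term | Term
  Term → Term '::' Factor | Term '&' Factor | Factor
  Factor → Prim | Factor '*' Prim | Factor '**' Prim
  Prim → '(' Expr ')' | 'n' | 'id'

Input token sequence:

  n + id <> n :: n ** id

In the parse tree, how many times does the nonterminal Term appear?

[Expr [Expr [Expr [Term [Factor [Prim n]]]] + [Term [Factor [Prim id]]]] <> [Term [Term [Factor [Prim n]]] :: [Factor [Factor [Prim n]] ** [Prim id]]]]

4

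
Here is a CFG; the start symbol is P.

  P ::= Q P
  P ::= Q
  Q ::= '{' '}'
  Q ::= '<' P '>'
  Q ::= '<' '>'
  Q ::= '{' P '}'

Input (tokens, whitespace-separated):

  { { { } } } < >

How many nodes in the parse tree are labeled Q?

4

[P [Q { [P [Q { [P [Q { }]] }]] }] [P [Q < >]]]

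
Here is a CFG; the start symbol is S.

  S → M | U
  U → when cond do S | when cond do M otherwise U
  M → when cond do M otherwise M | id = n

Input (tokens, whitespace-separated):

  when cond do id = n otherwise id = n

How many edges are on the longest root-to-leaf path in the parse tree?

[S [M when cond do [M id = n] otherwise [M id = n]]]

3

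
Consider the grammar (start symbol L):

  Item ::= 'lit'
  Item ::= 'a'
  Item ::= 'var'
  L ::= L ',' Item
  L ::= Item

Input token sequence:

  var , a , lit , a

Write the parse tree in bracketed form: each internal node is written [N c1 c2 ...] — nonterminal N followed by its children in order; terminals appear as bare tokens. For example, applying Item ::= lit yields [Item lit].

[L [L [L [L [Item var]] , [Item a]] , [Item lit]] , [Item a]]

L
L , Item
L , Item , Item
L , Item , Item , Item
Item , Item , Item , Item
var , Item , Item , Item
var , a , Item , Item
var , a , lit , Item
var , a , lit , a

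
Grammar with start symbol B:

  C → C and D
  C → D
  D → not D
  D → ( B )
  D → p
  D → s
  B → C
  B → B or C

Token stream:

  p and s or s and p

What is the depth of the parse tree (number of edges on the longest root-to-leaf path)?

5

[B [B [C [C [D p]] and [D s]]] or [C [C [D s]] and [D p]]]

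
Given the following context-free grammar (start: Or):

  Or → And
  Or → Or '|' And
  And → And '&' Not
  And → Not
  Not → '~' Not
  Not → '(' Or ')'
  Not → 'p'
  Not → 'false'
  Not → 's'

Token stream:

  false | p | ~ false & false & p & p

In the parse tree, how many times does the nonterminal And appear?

[Or [Or [Or [And [Not false]]] | [And [Not p]]] | [And [And [And [And [Not ~ [Not false]]] & [Not false]] & [Not p]] & [Not p]]]

6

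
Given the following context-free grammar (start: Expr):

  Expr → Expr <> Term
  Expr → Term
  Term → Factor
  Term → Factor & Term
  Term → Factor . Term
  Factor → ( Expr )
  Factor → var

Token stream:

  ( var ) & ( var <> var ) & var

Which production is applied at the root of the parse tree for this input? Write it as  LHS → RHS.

Expr → Term

[Expr [Term [Factor ( [Expr [Term [Factor var]]] )] & [Term [Factor ( [Expr [Expr [Term [Factor var]]] <> [Term [Factor var]]] )] & [Term [Factor var]]]]]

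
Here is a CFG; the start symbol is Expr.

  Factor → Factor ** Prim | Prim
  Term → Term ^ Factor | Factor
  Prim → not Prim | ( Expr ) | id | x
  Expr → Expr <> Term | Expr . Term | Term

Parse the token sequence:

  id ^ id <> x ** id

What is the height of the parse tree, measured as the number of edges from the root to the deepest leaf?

6

[Expr [Expr [Term [Term [Factor [Prim id]]] ^ [Factor [Prim id]]]] <> [Term [Factor [Factor [Prim x]] ** [Prim id]]]]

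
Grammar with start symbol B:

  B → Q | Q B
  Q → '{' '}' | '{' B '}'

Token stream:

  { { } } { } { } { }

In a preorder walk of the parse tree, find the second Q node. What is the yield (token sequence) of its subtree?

[B [Q { [B [Q { }]] }] [B [Q { }] [B [Q { }] [B [Q { }]]]]]

{ }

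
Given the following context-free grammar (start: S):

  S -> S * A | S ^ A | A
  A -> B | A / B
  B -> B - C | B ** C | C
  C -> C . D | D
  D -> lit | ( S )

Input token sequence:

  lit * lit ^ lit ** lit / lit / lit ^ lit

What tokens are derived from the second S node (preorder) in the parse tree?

lit * lit ^ lit ** lit / lit / lit

[S [S [S [S [A [B [C [D lit]]]]] * [A [B [C [D lit]]]]] ^ [A [A [A [B [B [C [D lit]]] ** [C [D lit]]]] / [B [C [D lit]]]] / [B [C [D lit]]]]] ^ [A [B [C [D lit]]]]]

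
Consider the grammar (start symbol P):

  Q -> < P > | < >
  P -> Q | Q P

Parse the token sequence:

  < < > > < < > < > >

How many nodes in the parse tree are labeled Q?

5

[P [Q < [P [Q < >]] >] [P [Q < [P [Q < >] [P [Q < >]]] >]]]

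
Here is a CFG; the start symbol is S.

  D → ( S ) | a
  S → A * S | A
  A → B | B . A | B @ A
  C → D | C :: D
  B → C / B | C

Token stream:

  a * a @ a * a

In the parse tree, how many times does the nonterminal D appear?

4

[S [A [B [C [D a]]]] * [S [A [B [C [D a]]] @ [A [B [C [D a]]]]] * [S [A [B [C [D a]]]]]]]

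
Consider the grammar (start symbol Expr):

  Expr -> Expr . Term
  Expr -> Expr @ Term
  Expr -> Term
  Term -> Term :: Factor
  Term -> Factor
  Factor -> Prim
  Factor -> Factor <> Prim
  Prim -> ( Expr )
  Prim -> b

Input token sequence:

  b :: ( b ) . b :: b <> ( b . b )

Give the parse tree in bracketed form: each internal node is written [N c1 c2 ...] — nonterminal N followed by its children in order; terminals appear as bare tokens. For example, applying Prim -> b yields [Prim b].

[Expr [Expr [Term [Term [Factor [Prim b]]] :: [Factor [Prim ( [Expr [Term [Factor [Prim b]]]] )]]]] . [Term [Term [Factor [Prim b]]] :: [Factor [Factor [Prim b]] <> [Prim ( [Expr [Expr [Term [Factor [Prim b]]]] . [Term [Factor [Prim b]]]] )]]]]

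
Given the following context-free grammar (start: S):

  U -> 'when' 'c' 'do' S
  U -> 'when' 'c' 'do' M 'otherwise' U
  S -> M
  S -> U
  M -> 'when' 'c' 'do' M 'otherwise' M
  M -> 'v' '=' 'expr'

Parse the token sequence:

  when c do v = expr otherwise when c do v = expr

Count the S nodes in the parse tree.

[S [U when c do [M v = expr] otherwise [U when c do [S [M v = expr]]]]]

2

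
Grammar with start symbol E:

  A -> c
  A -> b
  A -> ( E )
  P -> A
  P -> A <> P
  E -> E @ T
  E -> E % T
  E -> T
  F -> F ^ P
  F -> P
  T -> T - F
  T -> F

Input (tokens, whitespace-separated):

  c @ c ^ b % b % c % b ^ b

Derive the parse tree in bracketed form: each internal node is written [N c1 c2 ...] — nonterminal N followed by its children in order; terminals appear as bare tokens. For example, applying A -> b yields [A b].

[E [E [E [E [E [T [F [P [A c]]]]] @ [T [F [F [P [A c]]] ^ [P [A b]]]]] % [T [F [P [A b]]]]] % [T [F [P [A c]]]]] % [T [F [F [P [A b]]] ^ [P [A b]]]]]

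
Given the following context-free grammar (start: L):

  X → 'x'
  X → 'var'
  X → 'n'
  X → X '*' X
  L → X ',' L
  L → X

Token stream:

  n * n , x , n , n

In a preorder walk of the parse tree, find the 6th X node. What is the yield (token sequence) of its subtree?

n

[L [X [X n] * [X n]] , [L [X x] , [L [X n] , [L [X n]]]]]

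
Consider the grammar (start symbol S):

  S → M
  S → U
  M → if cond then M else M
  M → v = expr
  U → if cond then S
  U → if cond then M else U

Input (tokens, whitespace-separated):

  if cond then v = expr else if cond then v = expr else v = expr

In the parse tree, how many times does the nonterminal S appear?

1

[S [M if cond then [M v = expr] else [M if cond then [M v = expr] else [M v = expr]]]]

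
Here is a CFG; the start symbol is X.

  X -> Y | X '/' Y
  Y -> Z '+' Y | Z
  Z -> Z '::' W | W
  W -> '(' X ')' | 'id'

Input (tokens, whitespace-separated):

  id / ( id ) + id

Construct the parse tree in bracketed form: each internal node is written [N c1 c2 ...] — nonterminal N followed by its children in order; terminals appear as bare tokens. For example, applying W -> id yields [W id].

[X [X [Y [Z [W id]]]] / [Y [Z [W ( [X [Y [Z [W id]]]] )]] + [Y [Z [W id]]]]]

X
X / Y
Y / Y
Z / Y
W / Y
id / Y
id / Z + Y
id / W + Y
id / ( X ) + Y
id / ( Y ) + Y
id / ( Z ) + Y
id / ( W ) + Y
id / ( id ) + Y
id / ( id ) + Z
id / ( id ) + W
id / ( id ) + id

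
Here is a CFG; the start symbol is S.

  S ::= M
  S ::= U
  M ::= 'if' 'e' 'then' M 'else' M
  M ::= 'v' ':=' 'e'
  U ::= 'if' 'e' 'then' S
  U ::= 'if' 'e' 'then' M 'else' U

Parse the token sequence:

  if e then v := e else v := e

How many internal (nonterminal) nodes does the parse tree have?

4

[S [M if e then [M v := e] else [M v := e]]]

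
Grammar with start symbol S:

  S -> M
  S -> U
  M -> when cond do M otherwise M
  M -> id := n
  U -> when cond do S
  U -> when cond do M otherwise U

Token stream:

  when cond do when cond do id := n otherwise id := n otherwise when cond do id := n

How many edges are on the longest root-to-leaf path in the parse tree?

5

[S [U when cond do [M when cond do [M id := n] otherwise [M id := n]] otherwise [U when cond do [S [M id := n]]]]]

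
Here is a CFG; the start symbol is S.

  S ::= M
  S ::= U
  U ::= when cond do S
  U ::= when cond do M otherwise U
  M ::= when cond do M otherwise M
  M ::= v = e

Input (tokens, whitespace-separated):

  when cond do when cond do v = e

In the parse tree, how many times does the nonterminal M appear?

1

[S [U when cond do [S [U when cond do [S [M v = e]]]]]]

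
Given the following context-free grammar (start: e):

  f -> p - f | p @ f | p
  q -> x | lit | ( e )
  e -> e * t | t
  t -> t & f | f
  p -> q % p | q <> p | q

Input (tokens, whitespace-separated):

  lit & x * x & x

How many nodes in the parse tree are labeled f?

4

[e [e [t [t [f [p [q lit]]]] & [f [p [q x]]]]] * [t [t [f [p [q x]]]] & [f [p [q x]]]]]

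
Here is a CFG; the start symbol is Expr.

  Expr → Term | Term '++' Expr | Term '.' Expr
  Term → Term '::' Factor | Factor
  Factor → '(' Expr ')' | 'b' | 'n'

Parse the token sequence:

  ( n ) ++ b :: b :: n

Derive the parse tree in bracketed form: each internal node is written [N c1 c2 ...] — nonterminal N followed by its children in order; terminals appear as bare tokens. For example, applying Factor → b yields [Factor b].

Expr
Term ++ Expr
Factor ++ Expr
( Expr ) ++ Expr
( Term ) ++ Expr
( Factor ) ++ Expr
( n ) ++ Expr
( n ) ++ Term
( n ) ++ Term :: Factor
( n ) ++ Term :: Factor :: Factor
( n ) ++ Factor :: Factor :: Factor
( n ) ++ b :: Factor :: Factor
( n ) ++ b :: b :: Factor
( n ) ++ b :: b :: n

[Expr [Term [Factor ( [Expr [Term [Factor n]]] )]] ++ [Expr [Term [Term [Term [Factor b]] :: [Factor b]] :: [Factor n]]]]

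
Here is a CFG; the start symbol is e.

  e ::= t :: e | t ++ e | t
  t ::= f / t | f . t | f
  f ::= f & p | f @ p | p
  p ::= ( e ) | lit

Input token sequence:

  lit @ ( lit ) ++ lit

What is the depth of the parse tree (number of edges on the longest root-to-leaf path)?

[e [t [f [f [p lit]] @ [p ( [e [t [f [p lit]]]] )]]] ++ [e [t [f [p lit]]]]]

8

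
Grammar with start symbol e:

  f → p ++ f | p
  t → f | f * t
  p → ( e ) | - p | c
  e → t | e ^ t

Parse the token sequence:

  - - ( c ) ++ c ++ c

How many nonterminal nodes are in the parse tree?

14

[e [t [f [p - [p - [p ( [e [t [f [p c]]]] )]]] ++ [f [p c] ++ [f [p c]]]]]]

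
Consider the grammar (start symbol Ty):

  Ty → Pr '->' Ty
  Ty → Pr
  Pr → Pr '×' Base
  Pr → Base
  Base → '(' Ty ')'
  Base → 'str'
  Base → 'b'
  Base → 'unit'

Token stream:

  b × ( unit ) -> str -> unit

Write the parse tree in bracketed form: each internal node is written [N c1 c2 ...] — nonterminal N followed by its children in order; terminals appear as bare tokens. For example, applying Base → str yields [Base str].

[Ty [Pr [Pr [Base b]] × [Base ( [Ty [Pr [Base unit]]] )]] -> [Ty [Pr [Base str]] -> [Ty [Pr [Base unit]]]]]

Ty
Pr -> Ty
Pr × Base -> Ty
Base × Base -> Ty
b × Base -> Ty
b × ( Ty ) -> Ty
b × ( Pr ) -> Ty
b × ( Base ) -> Ty
b × ( unit ) -> Ty
b × ( unit ) -> Pr -> Ty
b × ( unit ) -> Base -> Ty
b × ( unit ) -> str -> Ty
b × ( unit ) -> str -> Pr
b × ( unit ) -> str -> Base
b × ( unit ) -> str -> unit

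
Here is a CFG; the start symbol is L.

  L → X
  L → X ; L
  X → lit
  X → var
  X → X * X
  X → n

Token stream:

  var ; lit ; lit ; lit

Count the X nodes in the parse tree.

[L [X var] ; [L [X lit] ; [L [X lit] ; [L [X lit]]]]]

4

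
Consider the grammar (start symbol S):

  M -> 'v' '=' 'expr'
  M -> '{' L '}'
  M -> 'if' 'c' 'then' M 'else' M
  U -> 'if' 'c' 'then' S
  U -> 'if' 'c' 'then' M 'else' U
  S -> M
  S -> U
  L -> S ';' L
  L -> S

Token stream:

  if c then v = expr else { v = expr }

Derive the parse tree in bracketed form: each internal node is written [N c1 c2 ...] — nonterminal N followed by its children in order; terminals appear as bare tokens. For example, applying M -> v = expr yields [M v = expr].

[S [M if c then [M v = expr] else [M { [L [S [M v = expr]]] }]]]

S
M
if c then M else M
if c then v = expr else M
if c then v = expr else { L }
if c then v = expr else { S }
if c then v = expr else { M }
if c then v = expr else { v = expr }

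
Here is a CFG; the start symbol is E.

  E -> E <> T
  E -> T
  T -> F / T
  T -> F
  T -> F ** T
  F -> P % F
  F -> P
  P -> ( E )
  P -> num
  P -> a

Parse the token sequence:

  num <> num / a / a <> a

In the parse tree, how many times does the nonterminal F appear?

5

[E [E [E [T [F [P num]]]] <> [T [F [P num]] / [T [F [P a]] / [T [F [P a]]]]]] <> [T [F [P a]]]]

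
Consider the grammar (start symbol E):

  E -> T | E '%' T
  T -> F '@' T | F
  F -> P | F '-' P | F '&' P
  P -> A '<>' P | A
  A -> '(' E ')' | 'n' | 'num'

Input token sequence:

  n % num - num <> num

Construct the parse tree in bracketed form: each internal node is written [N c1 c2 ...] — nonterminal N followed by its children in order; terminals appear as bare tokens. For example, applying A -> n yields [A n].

E
E % T
T % T
F % T
P % T
A % T
n % T
n % F
n % F - P
n % P - P
n % A - P
n % num - P
n % num - A <> P
n % num - num <> P
n % num - num <> A
n % num - num <> num

[E [E [T [F [P [A n]]]]] % [T [F [F [P [A num]]] - [P [A num] <> [P [A num]]]]]]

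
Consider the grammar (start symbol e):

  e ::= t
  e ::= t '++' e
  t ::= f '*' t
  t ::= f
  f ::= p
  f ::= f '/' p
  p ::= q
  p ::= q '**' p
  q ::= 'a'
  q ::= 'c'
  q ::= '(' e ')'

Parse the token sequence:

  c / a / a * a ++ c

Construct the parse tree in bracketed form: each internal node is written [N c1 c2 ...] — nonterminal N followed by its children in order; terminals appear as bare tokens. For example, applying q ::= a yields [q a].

e
t ++ e
f * t ++ e
f / p * t ++ e
f / p / p * t ++ e
p / p / p * t ++ e
q / p / p * t ++ e
c / p / p * t ++ e
c / q / p * t ++ e
c / a / p * t ++ e
c / a / q * t ++ e
c / a / a * t ++ e
c / a / a * f ++ e
c / a / a * p ++ e
c / a / a * q ++ e
c / a / a * a ++ e
c / a / a * a ++ t
c / a / a * a ++ f
c / a / a * a ++ p
c / a / a * a ++ q
c / a / a * a ++ c

[e [t [f [f [f [p [q c]]] / [p [q a]]] / [p [q a]]] * [t [f [p [q a]]]]] ++ [e [t [f [p [q c]]]]]]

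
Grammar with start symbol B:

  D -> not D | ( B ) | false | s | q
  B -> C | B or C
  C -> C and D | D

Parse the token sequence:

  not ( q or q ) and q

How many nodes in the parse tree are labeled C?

[B [C [C [D not [D ( [B [B [C [D q]]] or [C [D q]]] )]]] and [D q]]]

4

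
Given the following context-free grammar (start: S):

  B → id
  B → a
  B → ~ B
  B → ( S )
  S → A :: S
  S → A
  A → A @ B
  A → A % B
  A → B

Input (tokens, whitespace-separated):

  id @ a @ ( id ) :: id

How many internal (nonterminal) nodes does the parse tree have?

[S [A [A [A [B id]] @ [B a]] @ [B ( [S [A [B id]]] )]] :: [S [A [B id]]]]

13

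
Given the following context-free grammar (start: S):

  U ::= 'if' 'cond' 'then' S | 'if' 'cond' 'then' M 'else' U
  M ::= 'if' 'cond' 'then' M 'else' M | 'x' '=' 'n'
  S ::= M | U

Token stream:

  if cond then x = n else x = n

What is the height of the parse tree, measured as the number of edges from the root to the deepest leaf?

3

[S [M if cond then [M x = n] else [M x = n]]]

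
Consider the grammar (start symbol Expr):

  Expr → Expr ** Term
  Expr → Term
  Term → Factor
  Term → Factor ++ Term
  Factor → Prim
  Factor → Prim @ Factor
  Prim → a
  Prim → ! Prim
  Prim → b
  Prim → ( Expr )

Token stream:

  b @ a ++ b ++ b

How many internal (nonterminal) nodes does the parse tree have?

[Expr [Term [Factor [Prim b] @ [Factor [Prim a]]] ++ [Term [Factor [Prim b]] ++ [Term [Factor [Prim b]]]]]]

12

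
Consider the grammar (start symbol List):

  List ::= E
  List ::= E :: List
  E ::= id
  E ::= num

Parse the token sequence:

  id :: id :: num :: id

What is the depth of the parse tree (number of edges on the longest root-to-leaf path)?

5

[List [E id] :: [List [E id] :: [List [E num] :: [List [E id]]]]]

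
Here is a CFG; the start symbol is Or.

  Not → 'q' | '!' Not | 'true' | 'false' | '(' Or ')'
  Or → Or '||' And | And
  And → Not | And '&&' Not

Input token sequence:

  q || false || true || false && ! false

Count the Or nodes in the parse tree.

4

[Or [Or [Or [Or [And [Not q]]] || [And [Not false]]] || [And [Not true]]] || [And [And [Not false]] && [Not ! [Not false]]]]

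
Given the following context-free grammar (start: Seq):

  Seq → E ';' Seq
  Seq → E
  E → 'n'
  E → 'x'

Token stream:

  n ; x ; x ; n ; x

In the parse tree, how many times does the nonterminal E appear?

5

[Seq [E n] ; [Seq [E x] ; [Seq [E x] ; [Seq [E n] ; [Seq [E x]]]]]]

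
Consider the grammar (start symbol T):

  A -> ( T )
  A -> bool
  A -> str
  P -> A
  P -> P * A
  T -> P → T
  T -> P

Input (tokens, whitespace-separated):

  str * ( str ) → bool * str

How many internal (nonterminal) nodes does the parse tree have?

[T [P [P [A str]] * [A ( [T [P [A str]]] )]] → [T [P [P [A bool]] * [A str]]]]

13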